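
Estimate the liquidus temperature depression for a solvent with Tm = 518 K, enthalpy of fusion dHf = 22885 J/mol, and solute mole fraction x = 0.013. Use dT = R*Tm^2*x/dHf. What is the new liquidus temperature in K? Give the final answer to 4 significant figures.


dT = R*Tm^2*x / dHf
dT = 8.314 * 518^2 * 0.013 / 22885
dT = 1.26725 K
T_new = 518 - 1.26725 = 516.7 K


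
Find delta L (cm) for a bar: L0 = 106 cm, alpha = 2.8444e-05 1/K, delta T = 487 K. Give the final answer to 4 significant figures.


dL = L0 * alpha * dT
dL = 106 * 2.8444e-05 * 487
dL = 1.468 cm


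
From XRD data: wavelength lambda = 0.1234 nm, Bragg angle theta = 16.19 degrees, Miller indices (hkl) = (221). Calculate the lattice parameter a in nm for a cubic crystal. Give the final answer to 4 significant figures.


d = lambda / (2*sin(theta))
d = 0.1234 / (2*sin(16.19 deg))
d = 0.221287 nm
a = d * sqrt(h^2+k^2+l^2) = 0.221287 * sqrt(9)
a = 0.6639 nm


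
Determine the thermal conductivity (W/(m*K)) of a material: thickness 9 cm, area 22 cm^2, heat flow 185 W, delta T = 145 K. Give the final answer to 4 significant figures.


k = Q*L / (A*dT)
L = 0.09 m, A = 2.2e-03 m^2
k = 185 * 0.09 / (2.2e-03 * 145)
k = 52.19 W/(m*K)


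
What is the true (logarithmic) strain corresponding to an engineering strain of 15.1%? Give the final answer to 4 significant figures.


epsilon_true = ln(1 + epsilon_eng)
epsilon_true = ln(1 + 0.151)
epsilon_true = 0.1406


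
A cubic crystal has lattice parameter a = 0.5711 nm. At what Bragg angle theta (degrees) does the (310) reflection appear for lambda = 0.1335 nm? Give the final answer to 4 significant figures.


d = a / sqrt(h^2+k^2+l^2)
d = 0.5711 / sqrt(10) = 0.180598 nm
lambda = 2*d*sin(theta)  =>  sin(theta) = lambda / (2*d)
sin(theta) = 0.1335 / (2 * 0.180598) = 0.369606
theta = 21.69 deg


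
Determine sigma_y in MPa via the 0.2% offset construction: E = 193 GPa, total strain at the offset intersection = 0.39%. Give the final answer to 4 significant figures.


Offset strain = 0.002
Elastic strain at yield = total_strain - offset = 3.9e-03 - 0.002 = 1.9e-03
sigma_y = E * elastic_strain = 193000 * 1.9e-03
sigma_y = 366.7 MPa


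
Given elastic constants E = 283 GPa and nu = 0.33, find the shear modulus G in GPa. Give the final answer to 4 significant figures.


G = E / (2*(1+nu))
G = 283 / (2*(1+0.33))
G = 106.4 GPa


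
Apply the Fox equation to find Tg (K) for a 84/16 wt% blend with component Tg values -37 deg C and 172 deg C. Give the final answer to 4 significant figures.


1/Tg = w1/Tg1 + w2/Tg2 (in Kelvin)
Tg1 = 236.15 K, Tg2 = 445.15 K
1/Tg = 0.84/236.15 + 0.16/445.15
Tg = 255.3 K


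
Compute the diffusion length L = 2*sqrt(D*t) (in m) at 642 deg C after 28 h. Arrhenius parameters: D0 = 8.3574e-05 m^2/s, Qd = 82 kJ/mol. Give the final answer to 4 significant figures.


Step 1: D = D0 * exp(-Qd/(R*T))
T = 915.15 K
D = 8.3574e-05 * exp(-82e3 / (8.314 * 915.15)) = 1.74394e-09 m^2/s
Step 2: L = 2*sqrt(D*t)
t = 28 h = 100800 s
L = 2*sqrt(1.74394e-09 * 100800) = 0.02652 m


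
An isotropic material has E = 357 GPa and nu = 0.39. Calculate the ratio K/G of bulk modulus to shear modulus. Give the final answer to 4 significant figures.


G = E / (2*(1+nu))
G = 357 / (2*(1+0.39)) = 128.417 GPa
K = E / (3*(1-2*nu))
K = 357 / (3*(1-2*0.39)) = 540.909 GPa
K/G = 540.909 / 128.417 = 4.212


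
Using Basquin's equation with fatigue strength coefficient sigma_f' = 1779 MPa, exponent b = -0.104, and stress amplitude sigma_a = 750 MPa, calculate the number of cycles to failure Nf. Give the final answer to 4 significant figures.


sigma_a = sigma_f' * (2*Nf)^b
2*Nf = (sigma_a / sigma_f')^(1/b)
2*Nf = (750 / 1779)^(1/-0.104)
2*Nf = 4044.57
Nf = 2022 cycles


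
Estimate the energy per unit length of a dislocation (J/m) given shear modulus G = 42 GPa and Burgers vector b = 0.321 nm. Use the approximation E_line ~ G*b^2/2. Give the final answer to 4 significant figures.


E = G*b^2/2
b = 0.321 nm = 3.21e-10 m
G = 42 GPa = 4.2e+10 Pa
E = 0.5 * 4.2e+10 * (3.21e-10)^2
E = 2.164e-09 J/m


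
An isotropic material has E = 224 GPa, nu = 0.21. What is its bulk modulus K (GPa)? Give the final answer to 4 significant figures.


K = E / (3*(1-2*nu))
K = 224 / (3*(1-2*0.21))
K = 128.7 GPa


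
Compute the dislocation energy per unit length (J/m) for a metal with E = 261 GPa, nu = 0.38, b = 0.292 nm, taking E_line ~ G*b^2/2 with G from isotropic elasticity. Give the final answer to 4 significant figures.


Step 1: G = E / (2*(1+nu))
G = 261 / (2*(1+0.38)) = 94.5652 GPa = 9.45652e+10 Pa
Step 2: E_line = G*b^2/2
b = 0.292 nm = 2.92e-10 m
E_line = 0.5 * 9.45652e+10 * (2.92e-10)^2 = 4.032e-09 J/m


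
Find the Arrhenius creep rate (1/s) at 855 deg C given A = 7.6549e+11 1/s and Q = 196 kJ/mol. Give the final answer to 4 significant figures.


rate = A * exp(-Q / (R*T))
T = 855 + 273.15 = 1128.15 K
rate = 7.6549e+11 * exp(-196e3 / (8.314 * 1128.15))
rate = 643.6 1/s


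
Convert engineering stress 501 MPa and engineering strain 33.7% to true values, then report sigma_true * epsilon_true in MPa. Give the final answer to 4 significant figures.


sigma_true = sigma_eng * (1 + epsilon_eng)
sigma_true = 501 * (1 + 0.337) = 669.837 MPa
epsilon_true = ln(1 + epsilon_eng)
epsilon_true = ln(1 + 0.337) = 0.290428
sigma_true * epsilon_true = 669.837 * 0.290428 = 194.5 MPa


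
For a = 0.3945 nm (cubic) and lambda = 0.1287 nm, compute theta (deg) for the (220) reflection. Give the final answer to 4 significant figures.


d = a / sqrt(h^2+k^2+l^2)
d = 0.3945 / sqrt(8) = 0.139477 nm
lambda = 2*d*sin(theta)  =>  sin(theta) = lambda / (2*d)
sin(theta) = 0.1287 / (2 * 0.139477) = 0.461367
theta = 27.48 deg


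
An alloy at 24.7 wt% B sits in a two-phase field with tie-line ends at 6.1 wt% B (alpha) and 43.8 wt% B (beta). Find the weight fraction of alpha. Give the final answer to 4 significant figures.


f_alpha = (C_beta - C0) / (C_beta - C_alpha)
f_alpha = (43.8 - 24.7) / (43.8 - 6.1)
f_alpha = 0.5066


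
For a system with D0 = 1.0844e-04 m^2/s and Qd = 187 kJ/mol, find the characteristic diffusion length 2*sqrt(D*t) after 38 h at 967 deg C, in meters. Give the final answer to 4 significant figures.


Step 1: D = D0 * exp(-Qd/(R*T))
T = 1240.15 K
D = 1.0844e-04 * exp(-187e3 / (8.314 * 1240.15)) = 1.44058e-12 m^2/s
Step 2: L = 2*sqrt(D*t)
t = 38 h = 136800 s
L = 2*sqrt(1.44058e-12 * 136800) = 8.879e-04 m


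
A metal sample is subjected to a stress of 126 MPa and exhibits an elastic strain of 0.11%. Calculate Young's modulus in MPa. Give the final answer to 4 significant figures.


E = sigma / epsilon
epsilon = 0.11% = 1.1e-03
E = 126 / 1.1e-03
E = 114500 MPa


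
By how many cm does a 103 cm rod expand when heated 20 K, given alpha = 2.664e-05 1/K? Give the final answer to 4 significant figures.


dL = L0 * alpha * dT
dL = 103 * 2.664e-05 * 20
dL = 0.05488 cm


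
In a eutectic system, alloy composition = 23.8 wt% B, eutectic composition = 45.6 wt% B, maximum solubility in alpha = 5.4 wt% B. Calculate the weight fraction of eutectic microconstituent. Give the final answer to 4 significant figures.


f_primary = (C_e - C0) / (C_e - C_alpha_max)
f_primary = (45.6 - 23.8) / (45.6 - 5.4)
f_primary = 0.542289
f_eutectic = 1 - 0.542289 = 0.4577


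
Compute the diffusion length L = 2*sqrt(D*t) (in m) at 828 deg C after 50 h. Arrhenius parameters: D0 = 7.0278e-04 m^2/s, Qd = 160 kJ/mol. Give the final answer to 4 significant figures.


Step 1: D = D0 * exp(-Qd/(R*T))
T = 1101.15 K
D = 7.0278e-04 * exp(-160e3 / (8.314 * 1101.15)) = 1.80599e-11 m^2/s
Step 2: L = 2*sqrt(D*t)
t = 50 h = 180000 s
L = 2*sqrt(1.80599e-11 * 180000) = 3.606e-03 m


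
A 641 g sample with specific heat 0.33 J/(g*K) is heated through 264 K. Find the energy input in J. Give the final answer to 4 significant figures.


Q = m * cp * dT
Q = 641 * 0.33 * 264
Q = 55840 J


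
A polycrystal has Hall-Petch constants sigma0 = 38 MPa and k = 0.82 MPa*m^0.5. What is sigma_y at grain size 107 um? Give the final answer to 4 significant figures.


sigma_y = sigma0 + k / sqrt(d)
d = 107 um = 1.07e-04 m
sigma_y = 38 + 0.82 / sqrt(1.07e-04)
sigma_y = 117.3 MPa


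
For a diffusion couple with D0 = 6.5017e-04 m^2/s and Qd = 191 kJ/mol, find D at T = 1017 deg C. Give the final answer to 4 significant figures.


D = D0 * exp(-Qd / (R*T))
T = 1290.15 K
D = 6.5017e-04 * exp(-191e3 / (8.314 * 1290.15))
D = 1.201e-11 m^2/s


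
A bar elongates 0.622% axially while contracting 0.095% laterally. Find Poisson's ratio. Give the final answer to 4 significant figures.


nu = -epsilon_lat / epsilon_axial
Lateral strain is contraction (negative), so using magnitudes:
nu = 0.095 / 0.622
nu = 0.1527


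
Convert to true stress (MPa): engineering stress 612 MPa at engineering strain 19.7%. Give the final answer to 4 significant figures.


sigma_true = sigma_eng * (1 + epsilon_eng)
sigma_true = 612 * (1 + 0.197)
sigma_true = 732.6 MPa


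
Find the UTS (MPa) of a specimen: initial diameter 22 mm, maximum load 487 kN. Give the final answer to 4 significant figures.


A0 = pi*(d/2)^2 = pi*(22/2)^2 = 380.133 mm^2
UTS = F_max / A0 = 487*1000 / 380.133
UTS = 1281 MPa


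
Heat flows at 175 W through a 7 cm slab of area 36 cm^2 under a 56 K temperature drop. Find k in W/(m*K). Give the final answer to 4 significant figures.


k = Q*L / (A*dT)
L = 0.07 m, A = 3.6e-03 m^2
k = 175 * 0.07 / (3.6e-03 * 56)
k = 60.76 W/(m*K)


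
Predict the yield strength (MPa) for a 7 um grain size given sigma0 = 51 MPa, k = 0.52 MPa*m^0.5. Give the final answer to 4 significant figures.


sigma_y = sigma0 + k / sqrt(d)
d = 7 um = 7e-06 m
sigma_y = 51 + 0.52 / sqrt(7e-06)
sigma_y = 247.5 MPa


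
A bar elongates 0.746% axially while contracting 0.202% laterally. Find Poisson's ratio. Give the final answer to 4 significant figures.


nu = -epsilon_lat / epsilon_axial
Lateral strain is contraction (negative), so using magnitudes:
nu = 0.202 / 0.746
nu = 0.2708


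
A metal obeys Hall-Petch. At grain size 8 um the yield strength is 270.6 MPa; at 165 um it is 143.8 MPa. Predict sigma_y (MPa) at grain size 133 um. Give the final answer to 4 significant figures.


sigma_y = sigma0 + k / sqrt(d)
1/sqrt(d1) = 1/sqrt(8e-06) = 353.553;  1/sqrt(d2) = 77.8499
k = (sigma1 - sigma2) / (1/sqrt(d1) - 1/sqrt(d2)) = (270.6 - 143.8) / (353.553 - 77.8499) = 0.459914 MPa*m^0.5
sigma0 = sigma1 - k/sqrt(d1) = 270.6 - 0.459914*353.553 = 107.996 MPa
sigma_y(d3) = 107.996 + 0.459914 / sqrt(1.33e-04) = 147.9 MPa


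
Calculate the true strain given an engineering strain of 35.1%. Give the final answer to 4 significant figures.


epsilon_true = ln(1 + epsilon_eng)
epsilon_true = ln(1 + 0.351)
epsilon_true = 0.3008


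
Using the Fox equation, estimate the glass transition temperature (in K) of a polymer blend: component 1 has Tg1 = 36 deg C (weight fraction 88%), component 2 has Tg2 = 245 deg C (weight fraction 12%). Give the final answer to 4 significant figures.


1/Tg = w1/Tg1 + w2/Tg2 (in Kelvin)
Tg1 = 309.15 K, Tg2 = 518.15 K
1/Tg = 0.88/309.15 + 0.12/518.15
Tg = 324.9 K


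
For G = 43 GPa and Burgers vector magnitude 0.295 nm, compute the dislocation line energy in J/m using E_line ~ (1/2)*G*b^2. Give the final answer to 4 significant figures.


E = G*b^2/2
b = 0.295 nm = 2.95e-10 m
G = 43 GPa = 4.3e+10 Pa
E = 0.5 * 4.3e+10 * (2.95e-10)^2
E = 1.871e-09 J/m


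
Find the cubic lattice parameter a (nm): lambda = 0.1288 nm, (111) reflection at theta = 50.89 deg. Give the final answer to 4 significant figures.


d = lambda / (2*sin(theta))
d = 0.1288 / (2*sin(50.89 deg))
d = 0.0829965 nm
a = d * sqrt(h^2+k^2+l^2) = 0.0829965 * sqrt(3)
a = 0.1438 nm


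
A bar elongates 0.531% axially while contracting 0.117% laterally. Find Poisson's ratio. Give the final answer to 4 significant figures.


nu = -epsilon_lat / epsilon_axial
Lateral strain is contraction (negative), so using magnitudes:
nu = 0.117 / 0.531
nu = 0.2203


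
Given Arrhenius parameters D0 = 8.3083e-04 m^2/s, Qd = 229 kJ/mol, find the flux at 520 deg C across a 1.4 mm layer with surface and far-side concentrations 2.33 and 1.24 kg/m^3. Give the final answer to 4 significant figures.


Step 1: D = D0 * exp(-Qd/(R*T))
T = 520 + 273.15 = 793.15 K
D = 8.3083e-04 * exp(-229e3 / (8.314 * 793.15)) = 6.88126e-19 m^2/s
Step 2: J = D * (C1 - C2) / dx
J = 6.88126e-19 * (2.33 - 1.24) / 1.4e-03
J = 5.358e-16 kg/(m^2*s)


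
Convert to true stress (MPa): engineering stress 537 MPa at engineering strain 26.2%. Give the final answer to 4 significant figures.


sigma_true = sigma_eng * (1 + epsilon_eng)
sigma_true = 537 * (1 + 0.262)
sigma_true = 677.7 MPa


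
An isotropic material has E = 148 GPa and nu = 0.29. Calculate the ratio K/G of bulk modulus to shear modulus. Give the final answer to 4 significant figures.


G = E / (2*(1+nu))
G = 148 / (2*(1+0.29)) = 57.3643 GPa
K = E / (3*(1-2*nu))
K = 148 / (3*(1-2*0.29)) = 117.46 GPa
K/G = 117.46 / 57.3643 = 2.048


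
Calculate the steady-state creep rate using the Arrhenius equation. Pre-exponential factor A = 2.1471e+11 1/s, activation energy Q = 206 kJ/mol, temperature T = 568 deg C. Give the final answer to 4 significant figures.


rate = A * exp(-Q / (R*T))
T = 568 + 273.15 = 841.15 K
rate = 2.1471e+11 * exp(-206e3 / (8.314 * 841.15))
rate = 0.03459 1/s


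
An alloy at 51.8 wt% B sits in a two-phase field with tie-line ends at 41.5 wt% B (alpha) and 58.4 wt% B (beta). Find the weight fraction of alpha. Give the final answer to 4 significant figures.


f_alpha = (C_beta - C0) / (C_beta - C_alpha)
f_alpha = (58.4 - 51.8) / (58.4 - 41.5)
f_alpha = 0.3905


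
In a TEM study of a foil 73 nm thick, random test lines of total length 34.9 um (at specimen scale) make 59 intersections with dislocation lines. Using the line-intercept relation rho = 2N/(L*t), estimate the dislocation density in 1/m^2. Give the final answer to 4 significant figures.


rho = 2N / (L * t)
L = 34.9 um = 3.49e-05 m, t = 73 nm = 7.3e-08 m
rho = 2 * 59 / (3.49e-05 * 7.3e-08)
rho = 4.632e+13 1/m^2


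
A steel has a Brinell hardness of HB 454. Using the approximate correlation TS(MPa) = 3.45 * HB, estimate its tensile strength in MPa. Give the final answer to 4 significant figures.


TS (MPa) = 3.45 * HB
TS = 3.45 * 454
TS = 1566 MPa


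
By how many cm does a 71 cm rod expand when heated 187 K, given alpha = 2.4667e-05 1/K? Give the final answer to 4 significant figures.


dL = L0 * alpha * dT
dL = 71 * 2.4667e-05 * 187
dL = 0.3275 cm


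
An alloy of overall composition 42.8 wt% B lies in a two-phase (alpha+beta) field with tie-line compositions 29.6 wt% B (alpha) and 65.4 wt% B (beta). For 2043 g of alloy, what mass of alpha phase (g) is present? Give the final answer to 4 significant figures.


f_alpha = (C_beta - C0) / (C_beta - C_alpha)
f_alpha = (65.4 - 42.8) / (65.4 - 29.6) = 0.631285
m_alpha = f_alpha * m_total = 0.631285 * 2043 = 1290 g


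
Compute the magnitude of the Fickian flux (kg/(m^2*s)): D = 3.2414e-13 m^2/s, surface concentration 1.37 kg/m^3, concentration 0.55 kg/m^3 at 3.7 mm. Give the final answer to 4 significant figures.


J = -D * (dC/dx) = D * (C1 - C2) / dx
J = 3.2414e-13 * (1.37 - 0.55) / 3.7e-03
J = 7.184e-11 kg/(m^2*s)


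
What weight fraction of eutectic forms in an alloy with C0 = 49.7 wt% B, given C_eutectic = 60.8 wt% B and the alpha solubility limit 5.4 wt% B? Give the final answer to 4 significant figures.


f_primary = (C_e - C0) / (C_e - C_alpha_max)
f_primary = (60.8 - 49.7) / (60.8 - 5.4)
f_primary = 0.200361
f_eutectic = 1 - 0.200361 = 0.7996


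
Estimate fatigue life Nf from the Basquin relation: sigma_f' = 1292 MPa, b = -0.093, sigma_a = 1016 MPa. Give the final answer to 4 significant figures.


sigma_a = sigma_f' * (2*Nf)^b
2*Nf = (sigma_a / sigma_f')^(1/b)
2*Nf = (1016 / 1292)^(1/-0.093)
2*Nf = 13.2509
Nf = 6.625 cycles


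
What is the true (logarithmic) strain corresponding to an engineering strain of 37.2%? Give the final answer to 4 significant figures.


epsilon_true = ln(1 + epsilon_eng)
epsilon_true = ln(1 + 0.372)
epsilon_true = 0.3163


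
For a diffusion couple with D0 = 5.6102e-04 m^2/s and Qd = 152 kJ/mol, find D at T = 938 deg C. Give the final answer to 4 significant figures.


D = D0 * exp(-Qd / (R*T))
T = 1211.15 K
D = 5.6102e-04 * exp(-152e3 / (8.314 * 1211.15))
D = 1.561e-10 m^2/s


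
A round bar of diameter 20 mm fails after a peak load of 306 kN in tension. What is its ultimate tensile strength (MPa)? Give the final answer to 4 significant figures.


A0 = pi*(d/2)^2 = pi*(20/2)^2 = 314.159 mm^2
UTS = F_max / A0 = 306*1000 / 314.159
UTS = 974 MPa


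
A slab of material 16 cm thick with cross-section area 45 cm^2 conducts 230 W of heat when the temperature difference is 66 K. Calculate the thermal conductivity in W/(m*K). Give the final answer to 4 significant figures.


k = Q*L / (A*dT)
L = 0.16 m, A = 4.5e-03 m^2
k = 230 * 0.16 / (4.5e-03 * 66)
k = 123.9 W/(m*K)


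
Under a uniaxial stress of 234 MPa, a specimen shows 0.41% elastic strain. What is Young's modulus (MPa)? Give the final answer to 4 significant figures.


E = sigma / epsilon
epsilon = 0.41% = 4.1e-03
E = 234 / 4.1e-03
E = 57070 MPa


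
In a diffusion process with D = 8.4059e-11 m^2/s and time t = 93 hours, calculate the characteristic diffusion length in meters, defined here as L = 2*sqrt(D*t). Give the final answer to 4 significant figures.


t = 93 hr = 334800 s
Diffusion length = 2*sqrt(D*t)
= 2*sqrt(8.4059e-11 * 334800)
= 0.01061 m


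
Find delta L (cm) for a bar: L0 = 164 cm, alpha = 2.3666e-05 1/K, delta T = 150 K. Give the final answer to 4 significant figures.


dL = L0 * alpha * dT
dL = 164 * 2.3666e-05 * 150
dL = 0.5822 cm


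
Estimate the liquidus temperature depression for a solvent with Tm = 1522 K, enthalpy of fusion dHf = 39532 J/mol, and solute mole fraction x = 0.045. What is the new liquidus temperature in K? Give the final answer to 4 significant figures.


dT = R*Tm^2*x / dHf
dT = 8.314 * 1522^2 * 0.045 / 39532
dT = 21.9232 K
T_new = 1522 - 21.9232 = 1500 K


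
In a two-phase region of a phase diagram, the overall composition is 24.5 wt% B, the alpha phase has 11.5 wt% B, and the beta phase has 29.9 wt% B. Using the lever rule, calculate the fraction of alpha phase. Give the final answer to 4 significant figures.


f_alpha = (C_beta - C0) / (C_beta - C_alpha)
f_alpha = (29.9 - 24.5) / (29.9 - 11.5)
f_alpha = 0.2935


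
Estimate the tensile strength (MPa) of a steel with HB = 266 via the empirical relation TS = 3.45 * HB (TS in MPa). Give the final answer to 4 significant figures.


TS (MPa) = 3.45 * HB
TS = 3.45 * 266
TS = 917.7 MPa


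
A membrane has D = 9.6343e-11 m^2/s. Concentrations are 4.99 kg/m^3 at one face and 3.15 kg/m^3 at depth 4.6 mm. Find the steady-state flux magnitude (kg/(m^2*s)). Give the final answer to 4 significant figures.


J = -D * (dC/dx) = D * (C1 - C2) / dx
J = 9.6343e-11 * (4.99 - 3.15) / 4.6e-03
J = 3.854e-08 kg/(m^2*s)


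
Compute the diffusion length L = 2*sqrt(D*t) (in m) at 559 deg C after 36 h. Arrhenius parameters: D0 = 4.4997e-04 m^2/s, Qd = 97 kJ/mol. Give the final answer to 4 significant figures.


Step 1: D = D0 * exp(-Qd/(R*T))
T = 832.15 K
D = 4.4997e-04 * exp(-97e3 / (8.314 * 832.15)) = 3.66611e-10 m^2/s
Step 2: L = 2*sqrt(D*t)
t = 36 h = 129600 s
L = 2*sqrt(3.66611e-10 * 129600) = 0.01379 m


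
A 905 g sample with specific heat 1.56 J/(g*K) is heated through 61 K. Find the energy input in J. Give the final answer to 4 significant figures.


Q = m * cp * dT
Q = 905 * 1.56 * 61
Q = 86120 J


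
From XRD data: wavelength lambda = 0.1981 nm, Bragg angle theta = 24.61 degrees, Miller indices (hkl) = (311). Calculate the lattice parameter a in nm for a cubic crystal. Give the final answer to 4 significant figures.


d = lambda / (2*sin(theta))
d = 0.1981 / (2*sin(24.61 deg))
d = 0.23785 nm
a = d * sqrt(h^2+k^2+l^2) = 0.23785 * sqrt(11)
a = 0.7889 nm


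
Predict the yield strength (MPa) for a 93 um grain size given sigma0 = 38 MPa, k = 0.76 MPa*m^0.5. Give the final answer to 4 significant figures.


sigma_y = sigma0 + k / sqrt(d)
d = 93 um = 9.3e-05 m
sigma_y = 38 + 0.76 / sqrt(9.3e-05)
sigma_y = 116.8 MPa


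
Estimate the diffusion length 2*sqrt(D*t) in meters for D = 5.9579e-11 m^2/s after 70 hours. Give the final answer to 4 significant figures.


t = 70 hr = 252000 s
Diffusion length = 2*sqrt(D*t)
= 2*sqrt(5.9579e-11 * 252000)
= 7.75e-03 m


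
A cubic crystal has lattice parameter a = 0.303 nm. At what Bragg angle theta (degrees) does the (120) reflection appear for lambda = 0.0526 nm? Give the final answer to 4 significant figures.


d = a / sqrt(h^2+k^2+l^2)
d = 0.303 / sqrt(5) = 0.135506 nm
lambda = 2*d*sin(theta)  =>  sin(theta) = lambda / (2*d)
sin(theta) = 0.0526 / (2 * 0.135506) = 0.194088
theta = 11.19 deg


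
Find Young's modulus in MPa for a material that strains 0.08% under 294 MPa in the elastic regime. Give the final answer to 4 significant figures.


E = sigma / epsilon
epsilon = 0.08% = 8e-04
E = 294 / 8e-04
E = 367500 MPa


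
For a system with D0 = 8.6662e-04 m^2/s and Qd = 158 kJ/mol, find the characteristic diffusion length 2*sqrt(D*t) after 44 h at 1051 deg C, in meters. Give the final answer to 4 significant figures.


Step 1: D = D0 * exp(-Qd/(R*T))
T = 1324.15 K
D = 8.6662e-04 * exp(-158e3 / (8.314 * 1324.15)) = 5.0684e-10 m^2/s
Step 2: L = 2*sqrt(D*t)
t = 44 h = 158400 s
L = 2*sqrt(5.0684e-10 * 158400) = 0.01792 m


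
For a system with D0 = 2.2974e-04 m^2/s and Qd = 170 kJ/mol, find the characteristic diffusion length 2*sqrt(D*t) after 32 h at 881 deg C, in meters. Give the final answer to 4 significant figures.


Step 1: D = D0 * exp(-Qd/(R*T))
T = 1154.15 K
D = 2.2974e-04 * exp(-170e3 / (8.314 * 1154.15)) = 4.64602e-12 m^2/s
Step 2: L = 2*sqrt(D*t)
t = 32 h = 115200 s
L = 2*sqrt(4.64602e-12 * 115200) = 1.463e-03 m


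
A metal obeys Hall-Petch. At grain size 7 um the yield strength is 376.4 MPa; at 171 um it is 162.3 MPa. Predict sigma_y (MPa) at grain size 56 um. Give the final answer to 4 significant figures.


sigma_y = sigma0 + k / sqrt(d)
1/sqrt(d1) = 1/sqrt(7e-06) = 377.964;  1/sqrt(d2) = 76.4719
k = (sigma1 - sigma2) / (1/sqrt(d1) - 1/sqrt(d2)) = (376.4 - 162.3) / (377.964 - 76.4719) = 0.710134 MPa*m^0.5
sigma0 = sigma1 - k/sqrt(d1) = 376.4 - 0.710134*377.964 = 107.995 MPa
sigma_y(d3) = 107.995 + 0.710134 / sqrt(5.6e-05) = 202.9 MPa


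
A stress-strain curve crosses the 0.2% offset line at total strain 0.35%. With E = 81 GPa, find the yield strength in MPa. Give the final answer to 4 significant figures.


Offset strain = 0.002
Elastic strain at yield = total_strain - offset = 3.5e-03 - 0.002 = 1.5e-03
sigma_y = E * elastic_strain = 81000 * 1.5e-03
sigma_y = 121.5 MPa


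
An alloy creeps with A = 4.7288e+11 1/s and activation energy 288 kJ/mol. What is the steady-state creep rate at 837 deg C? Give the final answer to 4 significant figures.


rate = A * exp(-Q / (R*T))
T = 837 + 273.15 = 1110.15 K
rate = 4.7288e+11 * exp(-288e3 / (8.314 * 1110.15))
rate = 0.01328 1/s


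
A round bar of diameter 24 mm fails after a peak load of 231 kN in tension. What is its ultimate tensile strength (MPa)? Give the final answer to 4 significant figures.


A0 = pi*(d/2)^2 = pi*(24/2)^2 = 452.389 mm^2
UTS = F_max / A0 = 231*1000 / 452.389
UTS = 510.6 MPa


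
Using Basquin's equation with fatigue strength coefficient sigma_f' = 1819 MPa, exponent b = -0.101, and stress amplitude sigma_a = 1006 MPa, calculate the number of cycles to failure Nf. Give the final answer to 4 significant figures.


sigma_a = sigma_f' * (2*Nf)^b
2*Nf = (sigma_a / sigma_f')^(1/b)
2*Nf = (1006 / 1819)^(1/-0.101)
2*Nf = 352.272
Nf = 176.1 cycles


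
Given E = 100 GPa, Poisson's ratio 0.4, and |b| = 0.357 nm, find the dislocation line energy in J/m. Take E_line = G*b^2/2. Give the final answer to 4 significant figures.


Step 1: G = E / (2*(1+nu))
G = 100 / (2*(1+0.4)) = 35.7143 GPa = 3.57143e+10 Pa
Step 2: E_line = G*b^2/2
b = 0.357 nm = 3.57e-10 m
E_line = 0.5 * 3.57143e+10 * (3.57e-10)^2 = 2.276e-09 J/m


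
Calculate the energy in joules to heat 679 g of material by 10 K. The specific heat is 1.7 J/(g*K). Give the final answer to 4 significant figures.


Q = m * cp * dT
Q = 679 * 1.7 * 10
Q = 11540 J


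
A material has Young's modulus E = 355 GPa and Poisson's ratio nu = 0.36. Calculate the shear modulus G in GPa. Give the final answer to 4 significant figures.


G = E / (2*(1+nu))
G = 355 / (2*(1+0.36))
G = 130.5 GPa


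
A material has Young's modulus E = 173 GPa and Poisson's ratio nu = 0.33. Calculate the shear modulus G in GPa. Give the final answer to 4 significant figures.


G = E / (2*(1+nu))
G = 173 / (2*(1+0.33))
G = 65.04 GPa


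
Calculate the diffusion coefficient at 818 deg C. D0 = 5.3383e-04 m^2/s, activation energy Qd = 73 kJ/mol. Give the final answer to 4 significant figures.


D = D0 * exp(-Qd / (R*T))
T = 1091.15 K
D = 5.3383e-04 * exp(-73e3 / (8.314 * 1091.15))
D = 1.709e-07 m^2/s


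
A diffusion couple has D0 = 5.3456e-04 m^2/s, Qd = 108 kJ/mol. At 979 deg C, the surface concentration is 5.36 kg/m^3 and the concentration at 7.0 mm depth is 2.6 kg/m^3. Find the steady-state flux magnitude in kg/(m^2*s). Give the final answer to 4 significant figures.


Step 1: D = D0 * exp(-Qd/(R*T))
T = 979 + 273.15 = 1252.15 K
D = 5.3456e-04 * exp(-108e3 / (8.314 * 1252.15)) = 1.66921e-08 m^2/s
Step 2: J = D * (C1 - C2) / dx
J = 1.66921e-08 * (5.36 - 2.6) / 7e-03
J = 6.581e-06 kg/(m^2*s)


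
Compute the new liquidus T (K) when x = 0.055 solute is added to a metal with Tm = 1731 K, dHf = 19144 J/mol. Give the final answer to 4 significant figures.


dT = R*Tm^2*x / dHf
dT = 8.314 * 1731^2 * 0.055 / 19144
dT = 71.5705 K
T_new = 1731 - 71.5705 = 1659 K


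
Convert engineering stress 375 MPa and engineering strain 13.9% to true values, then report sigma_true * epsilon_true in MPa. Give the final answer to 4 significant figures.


sigma_true = sigma_eng * (1 + epsilon_eng)
sigma_true = 375 * (1 + 0.139) = 427.125 MPa
epsilon_true = ln(1 + epsilon_eng)
epsilon_true = ln(1 + 0.139) = 0.130151
sigma_true * epsilon_true = 427.125 * 0.130151 = 55.59 MPa


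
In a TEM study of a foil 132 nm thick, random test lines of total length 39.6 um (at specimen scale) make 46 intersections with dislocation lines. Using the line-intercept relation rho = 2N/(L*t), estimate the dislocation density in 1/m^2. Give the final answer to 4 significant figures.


rho = 2N / (L * t)
L = 39.6 um = 3.96e-05 m, t = 132 nm = 1.32e-07 m
rho = 2 * 46 / (3.96e-05 * 1.32e-07)
rho = 1.76e+13 1/m^2


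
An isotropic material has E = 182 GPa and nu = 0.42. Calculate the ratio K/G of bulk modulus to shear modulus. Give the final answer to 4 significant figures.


G = E / (2*(1+nu))
G = 182 / (2*(1+0.42)) = 64.0845 GPa
K = E / (3*(1-2*nu))
K = 182 / (3*(1-2*0.42)) = 379.167 GPa
K/G = 379.167 / 64.0845 = 5.917


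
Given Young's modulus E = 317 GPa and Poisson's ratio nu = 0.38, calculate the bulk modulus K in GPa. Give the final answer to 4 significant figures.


K = E / (3*(1-2*nu))
K = 317 / (3*(1-2*0.38))
K = 440.3 GPa


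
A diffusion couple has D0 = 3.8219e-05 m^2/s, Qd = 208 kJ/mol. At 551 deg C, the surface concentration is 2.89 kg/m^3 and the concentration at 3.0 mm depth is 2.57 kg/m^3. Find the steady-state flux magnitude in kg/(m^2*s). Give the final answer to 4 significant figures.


Step 1: D = D0 * exp(-Qd/(R*T))
T = 551 + 273.15 = 824.15 K
D = 3.8219e-05 * exp(-208e3 / (8.314 * 824.15)) = 2.50472e-18 m^2/s
Step 2: J = D * (C1 - C2) / dx
J = 2.50472e-18 * (2.89 - 2.57) / 3e-03
J = 2.672e-16 kg/(m^2*s)


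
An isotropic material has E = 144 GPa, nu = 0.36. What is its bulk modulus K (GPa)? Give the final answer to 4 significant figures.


K = E / (3*(1-2*nu))
K = 144 / (3*(1-2*0.36))
K = 171.4 GPa


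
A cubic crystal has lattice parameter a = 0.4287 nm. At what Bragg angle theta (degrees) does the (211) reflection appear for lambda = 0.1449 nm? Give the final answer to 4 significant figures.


d = a / sqrt(h^2+k^2+l^2)
d = 0.4287 / sqrt(6) = 0.175016 nm
lambda = 2*d*sin(theta)  =>  sin(theta) = lambda / (2*d)
sin(theta) = 0.1449 / (2 * 0.175016) = 0.413962
theta = 24.45 deg


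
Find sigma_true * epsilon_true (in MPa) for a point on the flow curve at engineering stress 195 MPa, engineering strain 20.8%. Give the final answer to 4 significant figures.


sigma_true = sigma_eng * (1 + epsilon_eng)
sigma_true = 195 * (1 + 0.208) = 235.56 MPa
epsilon_true = ln(1 + epsilon_eng)
epsilon_true = ln(1 + 0.208) = 0.188966
sigma_true * epsilon_true = 235.56 * 0.188966 = 44.51 MPa


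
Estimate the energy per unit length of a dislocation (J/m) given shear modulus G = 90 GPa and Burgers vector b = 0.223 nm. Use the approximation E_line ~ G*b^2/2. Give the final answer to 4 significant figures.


E = G*b^2/2
b = 0.223 nm = 2.23e-10 m
G = 90 GPa = 9e+10 Pa
E = 0.5 * 9e+10 * (2.23e-10)^2
E = 2.238e-09 J/m


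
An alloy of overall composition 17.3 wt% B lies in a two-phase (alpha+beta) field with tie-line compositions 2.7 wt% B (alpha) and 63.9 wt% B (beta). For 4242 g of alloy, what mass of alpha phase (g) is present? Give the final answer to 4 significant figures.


f_alpha = (C_beta - C0) / (C_beta - C_alpha)
f_alpha = (63.9 - 17.3) / (63.9 - 2.7) = 0.761438
m_alpha = f_alpha * m_total = 0.761438 * 4242 = 3230 g


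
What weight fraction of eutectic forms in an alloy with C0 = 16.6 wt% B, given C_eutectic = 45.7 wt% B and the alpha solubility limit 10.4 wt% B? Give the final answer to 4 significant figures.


f_primary = (C_e - C0) / (C_e - C_alpha_max)
f_primary = (45.7 - 16.6) / (45.7 - 10.4)
f_primary = 0.824363
f_eutectic = 1 - 0.824363 = 0.1756


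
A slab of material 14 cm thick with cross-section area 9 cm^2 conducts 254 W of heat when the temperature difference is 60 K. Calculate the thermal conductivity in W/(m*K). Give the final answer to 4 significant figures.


k = Q*L / (A*dT)
L = 0.14 m, A = 9e-04 m^2
k = 254 * 0.14 / (9e-04 * 60)
k = 658.5 W/(m*K)


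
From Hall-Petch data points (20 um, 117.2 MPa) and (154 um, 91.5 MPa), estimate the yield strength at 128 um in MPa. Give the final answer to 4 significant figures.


sigma_y = sigma0 + k / sqrt(d)
1/sqrt(d1) = 1/sqrt(2e-05) = 223.607;  1/sqrt(d2) = 80.5823
k = (sigma1 - sigma2) / (1/sqrt(d1) - 1/sqrt(d2)) = (117.2 - 91.5) / (223.607 - 80.5823) = 0.179689 MPa*m^0.5
sigma0 = sigma1 - k/sqrt(d1) = 117.2 - 0.179689*223.607 = 77.0202 MPa
sigma_y(d3) = 77.0202 + 0.179689 / sqrt(1.28e-04) = 92.9 MPa


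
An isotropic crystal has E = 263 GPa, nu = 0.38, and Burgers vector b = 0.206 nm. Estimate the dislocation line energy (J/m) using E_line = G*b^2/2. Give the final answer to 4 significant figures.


Step 1: G = E / (2*(1+nu))
G = 263 / (2*(1+0.38)) = 95.2899 GPa = 9.52899e+10 Pa
Step 2: E_line = G*b^2/2
b = 0.206 nm = 2.06e-10 m
E_line = 0.5 * 9.52899e+10 * (2.06e-10)^2 = 2.022e-09 J/m


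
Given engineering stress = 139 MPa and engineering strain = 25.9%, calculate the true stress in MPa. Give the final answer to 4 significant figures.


sigma_true = sigma_eng * (1 + epsilon_eng)
sigma_true = 139 * (1 + 0.259)
sigma_true = 175 MPa


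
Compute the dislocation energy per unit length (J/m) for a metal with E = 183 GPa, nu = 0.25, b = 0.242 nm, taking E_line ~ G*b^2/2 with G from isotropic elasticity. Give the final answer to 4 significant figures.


Step 1: G = E / (2*(1+nu))
G = 183 / (2*(1+0.25)) = 73.2 GPa = 7.32e+10 Pa
Step 2: E_line = G*b^2/2
b = 0.242 nm = 2.42e-10 m
E_line = 0.5 * 7.32e+10 * (2.42e-10)^2 = 2.143e-09 J/m


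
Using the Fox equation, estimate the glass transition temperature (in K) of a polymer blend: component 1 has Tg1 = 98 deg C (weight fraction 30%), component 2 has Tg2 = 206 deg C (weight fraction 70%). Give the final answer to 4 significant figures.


1/Tg = w1/Tg1 + w2/Tg2 (in Kelvin)
Tg1 = 371.15 K, Tg2 = 479.15 K
1/Tg = 0.3/371.15 + 0.7/479.15
Tg = 440.7 K


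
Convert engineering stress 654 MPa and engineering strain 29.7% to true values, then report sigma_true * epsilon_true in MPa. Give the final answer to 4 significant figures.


sigma_true = sigma_eng * (1 + epsilon_eng)
sigma_true = 654 * (1 + 0.297) = 848.238 MPa
epsilon_true = ln(1 + epsilon_eng)
epsilon_true = ln(1 + 0.297) = 0.260054
sigma_true * epsilon_true = 848.238 * 0.260054 = 220.6 MPa


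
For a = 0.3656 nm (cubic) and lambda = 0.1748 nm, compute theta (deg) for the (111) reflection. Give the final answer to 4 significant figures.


d = a / sqrt(h^2+k^2+l^2)
d = 0.3656 / sqrt(3) = 0.211079 nm
lambda = 2*d*sin(theta)  =>  sin(theta) = lambda / (2*d)
sin(theta) = 0.1748 / (2 * 0.211079) = 0.414062
theta = 24.46 deg


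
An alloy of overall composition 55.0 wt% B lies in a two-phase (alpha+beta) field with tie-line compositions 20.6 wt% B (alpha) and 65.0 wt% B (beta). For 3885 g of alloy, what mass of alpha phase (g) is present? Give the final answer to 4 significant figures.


f_alpha = (C_beta - C0) / (C_beta - C_alpha)
f_alpha = (65.0 - 55.0) / (65.0 - 20.6) = 0.225225
m_alpha = f_alpha * m_total = 0.225225 * 3885 = 875 g


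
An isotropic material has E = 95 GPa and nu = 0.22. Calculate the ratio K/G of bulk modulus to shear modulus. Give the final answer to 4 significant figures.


G = E / (2*(1+nu))
G = 95 / (2*(1+0.22)) = 38.9344 GPa
K = E / (3*(1-2*nu))
K = 95 / (3*(1-2*0.22)) = 56.5476 GPa
K/G = 56.5476 / 38.9344 = 1.452


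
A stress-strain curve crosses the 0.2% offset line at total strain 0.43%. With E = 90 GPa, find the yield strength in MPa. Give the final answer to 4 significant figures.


Offset strain = 0.002
Elastic strain at yield = total_strain - offset = 4.3e-03 - 0.002 = 2.3e-03
sigma_y = E * elastic_strain = 90000 * 2.3e-03
sigma_y = 207 MPa


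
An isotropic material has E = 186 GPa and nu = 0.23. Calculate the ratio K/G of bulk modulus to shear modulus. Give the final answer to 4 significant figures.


G = E / (2*(1+nu))
G = 186 / (2*(1+0.23)) = 75.6098 GPa
K = E / (3*(1-2*nu))
K = 186 / (3*(1-2*0.23)) = 114.815 GPa
K/G = 114.815 / 75.6098 = 1.519


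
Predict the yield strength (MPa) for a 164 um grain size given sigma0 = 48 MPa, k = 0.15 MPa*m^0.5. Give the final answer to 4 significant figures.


sigma_y = sigma0 + k / sqrt(d)
d = 164 um = 1.64e-04 m
sigma_y = 48 + 0.15 / sqrt(1.64e-04)
sigma_y = 59.71 MPa


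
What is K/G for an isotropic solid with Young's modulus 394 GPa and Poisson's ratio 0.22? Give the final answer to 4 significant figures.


G = E / (2*(1+nu))
G = 394 / (2*(1+0.22)) = 161.475 GPa
K = E / (3*(1-2*nu))
K = 394 / (3*(1-2*0.22)) = 234.524 GPa
K/G = 234.524 / 161.475 = 1.452


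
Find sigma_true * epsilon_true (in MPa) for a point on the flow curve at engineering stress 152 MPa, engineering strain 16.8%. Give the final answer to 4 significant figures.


sigma_true = sigma_eng * (1 + epsilon_eng)
sigma_true = 152 * (1 + 0.168) = 177.536 MPa
epsilon_true = ln(1 + epsilon_eng)
epsilon_true = ln(1 + 0.168) = 0.155293
sigma_true * epsilon_true = 177.536 * 0.155293 = 27.57 MPa


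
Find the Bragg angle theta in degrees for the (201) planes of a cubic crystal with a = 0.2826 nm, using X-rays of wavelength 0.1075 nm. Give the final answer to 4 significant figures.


d = a / sqrt(h^2+k^2+l^2)
d = 0.2826 / sqrt(5) = 0.126383 nm
lambda = 2*d*sin(theta)  =>  sin(theta) = lambda / (2*d)
sin(theta) = 0.1075 / (2 * 0.126383) = 0.425296
theta = 25.17 deg


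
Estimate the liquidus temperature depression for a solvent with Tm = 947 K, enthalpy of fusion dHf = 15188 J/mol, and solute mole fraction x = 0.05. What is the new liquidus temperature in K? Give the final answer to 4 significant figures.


dT = R*Tm^2*x / dHf
dT = 8.314 * 947^2 * 0.05 / 15188
dT = 24.5459 K
T_new = 947 - 24.5459 = 922.5 K


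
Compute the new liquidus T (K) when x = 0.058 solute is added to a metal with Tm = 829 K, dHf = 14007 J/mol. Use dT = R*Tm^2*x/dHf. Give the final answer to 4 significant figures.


dT = R*Tm^2*x / dHf
dT = 8.314 * 829^2 * 0.058 / 14007
dT = 23.6593 K
T_new = 829 - 23.6593 = 805.3 K


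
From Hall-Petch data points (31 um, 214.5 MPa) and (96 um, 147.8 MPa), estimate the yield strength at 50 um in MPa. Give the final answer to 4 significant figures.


sigma_y = sigma0 + k / sqrt(d)
1/sqrt(d1) = 1/sqrt(3.1e-05) = 179.605;  1/sqrt(d2) = 102.062
k = (sigma1 - sigma2) / (1/sqrt(d1) - 1/sqrt(d2)) = (214.5 - 147.8) / (179.605 - 102.062) = 0.860165 MPa*m^0.5
sigma0 = sigma1 - k/sqrt(d1) = 214.5 - 0.860165*179.605 = 60.0097 MPa
sigma_y(d3) = 60.0097 + 0.860165 / sqrt(5e-05) = 181.7 MPa


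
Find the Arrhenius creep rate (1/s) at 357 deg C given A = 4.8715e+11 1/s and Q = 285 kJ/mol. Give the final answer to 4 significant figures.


rate = A * exp(-Q / (R*T))
T = 357 + 273.15 = 630.15 K
rate = 4.8715e+11 * exp(-285e3 / (8.314 * 630.15))
rate = 1.155e-12 1/s


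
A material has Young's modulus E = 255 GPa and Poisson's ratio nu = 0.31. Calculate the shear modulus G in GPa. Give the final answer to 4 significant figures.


G = E / (2*(1+nu))
G = 255 / (2*(1+0.31))
G = 97.33 GPa


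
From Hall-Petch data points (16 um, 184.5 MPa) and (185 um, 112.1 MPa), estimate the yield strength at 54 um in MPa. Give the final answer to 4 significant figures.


sigma_y = sigma0 + k / sqrt(d)
1/sqrt(d1) = 1/sqrt(1.6e-05) = 250;  1/sqrt(d2) = 73.5215
k = (sigma1 - sigma2) / (1/sqrt(d1) - 1/sqrt(d2)) = (184.5 - 112.1) / (250 - 73.5215) = 0.410248 MPa*m^0.5
sigma0 = sigma1 - k/sqrt(d1) = 184.5 - 0.410248*250 = 81.938 MPa
sigma_y(d3) = 81.938 + 0.410248 / sqrt(5.4e-05) = 137.8 MPa


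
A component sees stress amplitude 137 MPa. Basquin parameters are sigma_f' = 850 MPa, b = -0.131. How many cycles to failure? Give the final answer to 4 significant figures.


sigma_a = sigma_f' * (2*Nf)^b
2*Nf = (sigma_a / sigma_f')^(1/b)
2*Nf = (137 / 850)^(1/-0.131)
2*Nf = 1.12495e+06
Nf = 562500 cycles


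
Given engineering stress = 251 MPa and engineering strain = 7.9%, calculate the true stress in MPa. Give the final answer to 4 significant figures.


sigma_true = sigma_eng * (1 + epsilon_eng)
sigma_true = 251 * (1 + 0.079)
sigma_true = 270.8 MPa


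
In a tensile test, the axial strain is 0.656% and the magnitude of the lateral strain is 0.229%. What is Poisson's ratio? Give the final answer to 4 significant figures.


nu = -epsilon_lat / epsilon_axial
Lateral strain is contraction (negative), so using magnitudes:
nu = 0.229 / 0.656
nu = 0.3491


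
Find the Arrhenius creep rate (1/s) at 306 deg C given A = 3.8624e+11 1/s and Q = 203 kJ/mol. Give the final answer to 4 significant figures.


rate = A * exp(-Q / (R*T))
T = 306 + 273.15 = 579.15 K
rate = 3.8624e+11 * exp(-203e3 / (8.314 * 579.15))
rate = 1.893e-07 1/s


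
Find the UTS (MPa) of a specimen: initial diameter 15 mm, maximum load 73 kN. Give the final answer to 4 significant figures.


A0 = pi*(d/2)^2 = pi*(15/2)^2 = 176.715 mm^2
UTS = F_max / A0 = 73*1000 / 176.715
UTS = 413.1 MPa


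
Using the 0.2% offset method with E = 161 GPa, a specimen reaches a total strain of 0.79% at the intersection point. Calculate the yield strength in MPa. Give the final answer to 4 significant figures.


Offset strain = 0.002
Elastic strain at yield = total_strain - offset = 7.9e-03 - 0.002 = 5.9e-03
sigma_y = E * elastic_strain = 161000 * 5.9e-03
sigma_y = 949.9 MPa


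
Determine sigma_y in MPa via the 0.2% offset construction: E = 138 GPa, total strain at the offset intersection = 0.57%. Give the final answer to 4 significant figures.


Offset strain = 0.002
Elastic strain at yield = total_strain - offset = 5.7e-03 - 0.002 = 3.7e-03
sigma_y = E * elastic_strain = 138000 * 3.7e-03
sigma_y = 510.6 MPa
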